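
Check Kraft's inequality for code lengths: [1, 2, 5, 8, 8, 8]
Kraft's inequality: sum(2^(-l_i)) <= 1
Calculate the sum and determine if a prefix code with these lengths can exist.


Sum = 2^(-1) + 2^(-2) + 2^(-5) + 2^(-8) + 2^(-8) + 2^(-8)
    = 0.5 + 0.25 + 0.03125 + 0.00390625 + 0.00390625 + 0.00390625
    = 203/256 = 0.79296875
Since 0.79296875 <= 1, Kraft's inequality IS satisfied.
A prefix code with these lengths CAN exist.

Kraft sum = 0.79296875. Satisfied.


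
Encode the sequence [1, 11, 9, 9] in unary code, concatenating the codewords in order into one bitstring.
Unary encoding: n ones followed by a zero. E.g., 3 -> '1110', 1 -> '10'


Encode each number as n ones followed by a terminating 0:
  1 -> 10 (2 bits)
  11 -> 111111111110 (12 bits)
  9 -> 1111111110 (10 bits)
  9 -> 1111111110 (10 bits)
Total length = 2 + 12 + 10 + 10 = 34 bits.

Unary([1, 11, 9, 9]) = 1011111111111011111111101111111110 (34 bits)


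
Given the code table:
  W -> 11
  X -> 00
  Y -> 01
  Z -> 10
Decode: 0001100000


Decoding:
00 -> X
01 -> Y
10 -> Z
00 -> X
00 -> X


Result: XYZXX


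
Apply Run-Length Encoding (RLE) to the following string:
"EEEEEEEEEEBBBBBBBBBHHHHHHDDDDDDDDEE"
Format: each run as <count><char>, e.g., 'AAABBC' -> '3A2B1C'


Scanning runs left to right:
  i=0: run of 'E' x 10 -> '10E'
  i=10: run of 'B' x 9 -> '9B'
  i=19: run of 'H' x 6 -> '6H'
  i=25: run of 'D' x 8 -> '8D'
  i=33: run of 'E' x 2 -> '2E'

RLE = 10E9B6H8D2E


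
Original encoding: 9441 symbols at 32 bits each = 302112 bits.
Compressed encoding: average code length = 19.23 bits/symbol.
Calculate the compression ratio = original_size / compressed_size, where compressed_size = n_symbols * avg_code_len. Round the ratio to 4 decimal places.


original_size = n_symbols * orig_bits = 9441 * 32 = 302112 bits
compressed_size = n_symbols * avg_code_len = 9441 * 19.23 = 181550.43 bits
ratio = original_size / compressed_size = 302112 / 181550.43 = 1.6641

Compression ratio = 1.6641


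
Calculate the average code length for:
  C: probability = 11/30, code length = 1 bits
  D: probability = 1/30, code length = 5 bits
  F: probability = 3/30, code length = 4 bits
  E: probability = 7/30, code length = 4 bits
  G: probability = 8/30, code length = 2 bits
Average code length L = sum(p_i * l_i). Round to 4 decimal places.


Weighted contributions p_i * l_i:
  C: (11/30) * 1 = 11/30
  D: (1/30) * 5 = 5/30
  F: (3/30) * 4 = 12/30
  E: (7/30) * 4 = 28/30
  G: (8/30) * 2 = 16/30
Sum = (11 + 5 + 12 + 28 + 16)/30 = 72/30

L = 72/30 = 2.4000 bits/symbol


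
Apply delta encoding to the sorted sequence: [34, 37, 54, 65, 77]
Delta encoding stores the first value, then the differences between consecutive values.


First value: 34
Deltas:
  37 - 34 = 3
  54 - 37 = 17
  65 - 54 = 11
  77 - 65 = 12


Delta encoded: [34, 3, 17, 11, 12]


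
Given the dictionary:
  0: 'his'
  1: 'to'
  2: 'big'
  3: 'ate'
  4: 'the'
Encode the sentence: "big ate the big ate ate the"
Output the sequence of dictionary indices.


Look up each word in the dictionary:
  'big' -> 2
  'ate' -> 3
  'the' -> 4
  'big' -> 2
  'ate' -> 3
  'ate' -> 3
  'the' -> 4

Encoded: [2, 3, 4, 2, 3, 3, 4]


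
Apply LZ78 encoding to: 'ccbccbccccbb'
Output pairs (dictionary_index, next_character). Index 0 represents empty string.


LZ78 encoding steps:
Dictionary: {0: ''}
Step 1: w='' (idx 0), next='c' -> output (0, 'c'), add 'c' as idx 1
Step 2: w='c' (idx 1), next='b' -> output (1, 'b'), add 'cb' as idx 2
Step 3: w='c' (idx 1), next='c' -> output (1, 'c'), add 'cc' as idx 3
Step 4: w='' (idx 0), next='b' -> output (0, 'b'), add 'b' as idx 4
Step 5: w='cc' (idx 3), next='c' -> output (3, 'c'), add 'ccc' as idx 5
Step 6: w='cb' (idx 2), next='b' -> output (2, 'b'), add 'cbb' as idx 6


Encoded: [(0, 'c'), (1, 'b'), (1, 'c'), (0, 'b'), (3, 'c'), (2, 'b')]


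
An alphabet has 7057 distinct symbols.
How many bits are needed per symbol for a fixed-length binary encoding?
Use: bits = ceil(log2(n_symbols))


log2(7057) = 12.7848
Bracket: 2^12 = 4096 < 7057 <= 2^13 = 8192
So ceil(log2(7057)) = 13

bits = ceil(log2(7057)) = ceil(12.7848) = 13 bits


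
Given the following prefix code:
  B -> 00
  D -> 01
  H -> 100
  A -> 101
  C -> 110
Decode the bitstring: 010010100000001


Decoding step by step:
Bits 01 -> D
Bits 00 -> B
Bits 101 -> A
Bits 00 -> B
Bits 00 -> B
Bits 00 -> B
Bits 01 -> D


Decoded message: DBABBBD


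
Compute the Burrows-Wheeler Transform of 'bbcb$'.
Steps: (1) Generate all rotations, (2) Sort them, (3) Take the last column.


Rotations (sorted):
  0: $bbcb -> last char: b
  1: b$bbc -> last char: c
  2: bbcb$ -> last char: $
  3: bcb$b -> last char: b
  4: cb$bb -> last char: b


BWT = bc$bb


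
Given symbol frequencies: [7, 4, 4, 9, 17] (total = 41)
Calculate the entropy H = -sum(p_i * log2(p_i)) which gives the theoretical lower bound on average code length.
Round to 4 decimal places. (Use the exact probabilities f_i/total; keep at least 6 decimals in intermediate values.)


Per-symbol terms -p_i * log2(p_i) with p_i = f_i/41:
  p = 7/41 = 0.170732: log2(p) = -2.550197, -p*log2(p) = 0.435400
  p = 4/41 = 0.097561: log2(p) = -3.357552, -p*log2(p) = 0.327566
  p = 4/41 = 0.097561: log2(p) = -3.357552, -p*log2(p) = 0.327566
  p = 9/41 = 0.219512: log2(p) = -2.187627, -p*log2(p) = 0.480211
  p = 17/41 = 0.414634: log2(p) = -1.270089, -p*log2(p) = 0.526622
H = 0.435400 + 0.327566 + 0.327566 + 0.480211 + 0.526622 = 2.097365

H = 2.0974 bits/symbol


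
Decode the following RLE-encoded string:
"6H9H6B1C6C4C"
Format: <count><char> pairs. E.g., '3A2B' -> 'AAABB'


Expanding each <count><char> pair:
  6H -> 'HHHHHH'
  9H -> 'HHHHHHHHH'
  6B -> 'BBBBBB'
  1C -> 'C'
  6C -> 'CCCCCC'
  4C -> 'CCCC'

Decoded = HHHHHHHHHHHHHHHBBBBBBCCCCCCCCCCC


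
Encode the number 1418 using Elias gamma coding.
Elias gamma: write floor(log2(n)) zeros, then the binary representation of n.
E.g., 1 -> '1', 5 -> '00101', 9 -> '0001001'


num_bits = floor(log2(1418)) + 1 = 11
leading_zeros = num_bits - 1 = 10
binary(1418) = 10110001010

Elias gamma(1418) = '0000000000' + '10110001010' = 000000000010110001010 (21 bits)


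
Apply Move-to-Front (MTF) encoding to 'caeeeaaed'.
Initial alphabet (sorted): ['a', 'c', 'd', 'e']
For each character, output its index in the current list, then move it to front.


MTF encoding:
'c': index 1 in ['a', 'c', 'd', 'e'] -> ['c', 'a', 'd', 'e']
'a': index 1 in ['c', 'a', 'd', 'e'] -> ['a', 'c', 'd', 'e']
'e': index 3 in ['a', 'c', 'd', 'e'] -> ['e', 'a', 'c', 'd']
'e': index 0 in ['e', 'a', 'c', 'd'] -> ['e', 'a', 'c', 'd']
'e': index 0 in ['e', 'a', 'c', 'd'] -> ['e', 'a', 'c', 'd']
'a': index 1 in ['e', 'a', 'c', 'd'] -> ['a', 'e', 'c', 'd']
'a': index 0 in ['a', 'e', 'c', 'd'] -> ['a', 'e', 'c', 'd']
'e': index 1 in ['a', 'e', 'c', 'd'] -> ['e', 'a', 'c', 'd']
'd': index 3 in ['e', 'a', 'c', 'd'] -> ['d', 'e', 'a', 'c']


Output: [1, 1, 3, 0, 0, 1, 0, 1, 3]


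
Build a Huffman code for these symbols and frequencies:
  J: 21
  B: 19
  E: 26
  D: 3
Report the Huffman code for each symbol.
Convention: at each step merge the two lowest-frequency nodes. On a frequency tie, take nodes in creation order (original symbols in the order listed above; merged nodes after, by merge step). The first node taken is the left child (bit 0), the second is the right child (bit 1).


Huffman tree construction:
Step 1: Merge D(3) + B(19) = 22
Step 2: Merge J(21) + (D+B)(22) = 43
Step 3: Merge E(26) + (J+(D+B))(43) = 69
Read each symbol's code off the tree from the root (left child = 0, right child = 1).

Codes:
  J: 10 (length 2)
  B: 111 (length 3)
  E: 0 (length 1)
  D: 110 (length 3)
Average code length: 134/69 = 1.9420 bits/symbol


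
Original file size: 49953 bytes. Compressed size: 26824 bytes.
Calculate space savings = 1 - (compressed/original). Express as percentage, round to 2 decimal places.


ratio = compressed/original = 26824/49953 = 0.536985
savings = 1 - ratio = 1 - 0.536985 = 0.463015
as a percentage: 0.463015 * 100 = 46.3%

Space savings = 1 - 26824/49953 = 46.3%


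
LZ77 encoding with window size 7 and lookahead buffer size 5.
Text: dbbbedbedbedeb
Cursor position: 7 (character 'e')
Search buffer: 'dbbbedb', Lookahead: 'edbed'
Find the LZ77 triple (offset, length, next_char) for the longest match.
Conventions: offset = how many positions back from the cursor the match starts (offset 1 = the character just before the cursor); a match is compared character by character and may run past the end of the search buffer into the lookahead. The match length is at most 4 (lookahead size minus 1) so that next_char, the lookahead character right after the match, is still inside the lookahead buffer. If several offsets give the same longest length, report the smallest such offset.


Try each offset into the search buffer:
  offset=1 (pos 6, char 'b'): match length 0
  offset=2 (pos 5, char 'd'): match length 0
  offset=3 (pos 4, char 'e'): match length 4
  offset=4 (pos 3, char 'b'): match length 0
  offset=5 (pos 2, char 'b'): match length 0
  offset=6 (pos 1, char 'b'): match length 0
  offset=7 (pos 0, char 'd'): match length 0
Longest match has length 4 at offset 3.
next_char = character at position 7 + 4 = 11 -> 'd'

Best match: offset=3, length=4 (matching 'edbe' starting at position 4)
LZ77 triple: (3, 4, 'd')


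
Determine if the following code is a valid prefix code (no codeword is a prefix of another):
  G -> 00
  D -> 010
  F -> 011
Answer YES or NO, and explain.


Checking each pair (does one codeword prefix another?):
  G='00' vs D='010': no prefix
  G='00' vs F='011': no prefix
  D='010' vs G='00': no prefix
  D='010' vs F='011': no prefix
  F='011' vs G='00': no prefix
  F='011' vs D='010': no prefix
No violation found over all pairs.

YES -- this is a valid prefix code. No codeword is a prefix of any other codeword.


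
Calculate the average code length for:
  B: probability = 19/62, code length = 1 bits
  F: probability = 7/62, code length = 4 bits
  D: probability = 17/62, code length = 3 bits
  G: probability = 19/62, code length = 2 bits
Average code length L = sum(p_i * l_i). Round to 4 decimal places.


Weighted contributions p_i * l_i:
  B: (19/62) * 1 = 19/62
  F: (7/62) * 4 = 28/62
  D: (17/62) * 3 = 51/62
  G: (19/62) * 2 = 38/62
Sum = (19 + 28 + 51 + 38)/62 = 136/62

L = 136/62 = 2.1935 bits/symbol


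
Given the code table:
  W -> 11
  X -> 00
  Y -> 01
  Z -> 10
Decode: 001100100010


Decoding:
00 -> X
11 -> W
00 -> X
10 -> Z
00 -> X
10 -> Z


Result: XWXZXZ


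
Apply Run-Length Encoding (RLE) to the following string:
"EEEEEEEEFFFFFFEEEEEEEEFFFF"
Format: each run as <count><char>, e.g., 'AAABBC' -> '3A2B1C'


Scanning runs left to right:
  i=0: run of 'E' x 8 -> '8E'
  i=8: run of 'F' x 6 -> '6F'
  i=14: run of 'E' x 8 -> '8E'
  i=22: run of 'F' x 4 -> '4F'

RLE = 8E6F8E4F


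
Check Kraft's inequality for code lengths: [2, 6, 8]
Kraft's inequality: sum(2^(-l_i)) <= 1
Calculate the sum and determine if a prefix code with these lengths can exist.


Sum = 2^(-2) + 2^(-6) + 2^(-8)
    = 0.25 + 0.015625 + 0.00390625
    = 69/256 = 0.26953125
Since 0.26953125 <= 1, Kraft's inequality IS satisfied.
A prefix code with these lengths CAN exist.

Kraft sum = 0.26953125. Satisfied.


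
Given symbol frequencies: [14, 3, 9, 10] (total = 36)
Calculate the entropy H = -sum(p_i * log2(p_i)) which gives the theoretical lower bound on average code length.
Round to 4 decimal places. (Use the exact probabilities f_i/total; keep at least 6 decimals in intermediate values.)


Per-symbol terms -p_i * log2(p_i) with p_i = f_i/36:
  p = 14/36 = 0.388889: log2(p) = -1.362570, -p*log2(p) = 0.529888
  p = 3/36 = 0.083333: log2(p) = -3.584963, -p*log2(p) = 0.298747
  p = 9/36 = 0.250000: log2(p) = -2.000000, -p*log2(p) = 0.500000
  p = 10/36 = 0.277778: log2(p) = -1.847997, -p*log2(p) = 0.513332
H = 0.529888 + 0.298747 + 0.500000 + 0.513332 = 1.841967

H = 1.842 bits/symbol


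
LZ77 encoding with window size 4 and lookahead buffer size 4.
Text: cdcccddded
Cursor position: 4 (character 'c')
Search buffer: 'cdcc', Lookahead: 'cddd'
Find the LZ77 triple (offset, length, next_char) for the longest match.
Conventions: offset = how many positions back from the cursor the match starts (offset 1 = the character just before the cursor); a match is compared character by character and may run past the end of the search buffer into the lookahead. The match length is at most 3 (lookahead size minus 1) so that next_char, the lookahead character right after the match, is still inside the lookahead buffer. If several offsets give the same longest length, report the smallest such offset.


Try each offset into the search buffer:
  offset=1 (pos 3, char 'c'): match length 1
  offset=2 (pos 2, char 'c'): match length 1
  offset=3 (pos 1, char 'd'): match length 0
  offset=4 (pos 0, char 'c'): match length 2
Longest match has length 2 at offset 4.
next_char = character at position 4 + 2 = 6 -> 'd'

Best match: offset=4, length=2 (matching 'cd' starting at position 0)
LZ77 triple: (4, 2, 'd')


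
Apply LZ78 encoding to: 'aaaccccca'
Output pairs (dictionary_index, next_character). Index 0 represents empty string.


LZ78 encoding steps:
Dictionary: {0: ''}
Step 1: w='' (idx 0), next='a' -> output (0, 'a'), add 'a' as idx 1
Step 2: w='a' (idx 1), next='a' -> output (1, 'a'), add 'aa' as idx 2
Step 3: w='' (idx 0), next='c' -> output (0, 'c'), add 'c' as idx 3
Step 4: w='c' (idx 3), next='c' -> output (3, 'c'), add 'cc' as idx 4
Step 5: w='cc' (idx 4), next='a' -> output (4, 'a'), add 'cca' as idx 5


Encoded: [(0, 'a'), (1, 'a'), (0, 'c'), (3, 'c'), (4, 'a')]


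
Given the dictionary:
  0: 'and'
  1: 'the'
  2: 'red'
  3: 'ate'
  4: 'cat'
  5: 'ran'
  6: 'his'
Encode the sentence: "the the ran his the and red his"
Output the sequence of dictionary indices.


Look up each word in the dictionary:
  'the' -> 1
  'the' -> 1
  'ran' -> 5
  'his' -> 6
  'the' -> 1
  'and' -> 0
  'red' -> 2
  'his' -> 6

Encoded: [1, 1, 5, 6, 1, 0, 2, 6]


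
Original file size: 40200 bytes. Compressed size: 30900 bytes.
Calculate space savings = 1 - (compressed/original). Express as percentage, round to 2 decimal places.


ratio = compressed/original = 30900/40200 = 0.768657
savings = 1 - ratio = 1 - 0.768657 = 0.231343
as a percentage: 0.231343 * 100 = 23.13%

Space savings = 1 - 30900/40200 = 23.13%


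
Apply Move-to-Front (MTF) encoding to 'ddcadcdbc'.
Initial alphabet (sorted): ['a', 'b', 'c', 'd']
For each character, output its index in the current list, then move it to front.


MTF encoding:
'd': index 3 in ['a', 'b', 'c', 'd'] -> ['d', 'a', 'b', 'c']
'd': index 0 in ['d', 'a', 'b', 'c'] -> ['d', 'a', 'b', 'c']
'c': index 3 in ['d', 'a', 'b', 'c'] -> ['c', 'd', 'a', 'b']
'a': index 2 in ['c', 'd', 'a', 'b'] -> ['a', 'c', 'd', 'b']
'd': index 2 in ['a', 'c', 'd', 'b'] -> ['d', 'a', 'c', 'b']
'c': index 2 in ['d', 'a', 'c', 'b'] -> ['c', 'd', 'a', 'b']
'd': index 1 in ['c', 'd', 'a', 'b'] -> ['d', 'c', 'a', 'b']
'b': index 3 in ['d', 'c', 'a', 'b'] -> ['b', 'd', 'c', 'a']
'c': index 2 in ['b', 'd', 'c', 'a'] -> ['c', 'b', 'd', 'a']


Output: [3, 0, 3, 2, 2, 2, 1, 3, 2]


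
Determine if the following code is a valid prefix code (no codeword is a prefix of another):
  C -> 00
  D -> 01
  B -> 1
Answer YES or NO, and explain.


Checking each pair (does one codeword prefix another?):
  C='00' vs D='01': no prefix
  C='00' vs B='1': no prefix
  D='01' vs C='00': no prefix
  D='01' vs B='1': no prefix
  B='1' vs C='00': no prefix
  B='1' vs D='01': no prefix
No violation found over all pairs.

YES -- this is a valid prefix code. No codeword is a prefix of any other codeword.


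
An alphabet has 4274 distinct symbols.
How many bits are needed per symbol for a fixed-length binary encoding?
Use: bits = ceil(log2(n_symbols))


log2(4274) = 12.0614
Bracket: 2^12 = 4096 < 4274 <= 2^13 = 8192
So ceil(log2(4274)) = 13

bits = ceil(log2(4274)) = ceil(12.0614) = 13 bits


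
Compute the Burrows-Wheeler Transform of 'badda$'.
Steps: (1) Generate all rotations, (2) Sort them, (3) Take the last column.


Rotations (sorted):
  0: $badda -> last char: a
  1: a$badd -> last char: d
  2: adda$b -> last char: b
  3: badda$ -> last char: $
  4: da$bad -> last char: d
  5: dda$ba -> last char: a


BWT = adb$da


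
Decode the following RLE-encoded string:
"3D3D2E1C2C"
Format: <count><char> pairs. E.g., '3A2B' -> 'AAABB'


Expanding each <count><char> pair:
  3D -> 'DDD'
  3D -> 'DDD'
  2E -> 'EE'
  1C -> 'C'
  2C -> 'CC'

Decoded = DDDDDDEECCC


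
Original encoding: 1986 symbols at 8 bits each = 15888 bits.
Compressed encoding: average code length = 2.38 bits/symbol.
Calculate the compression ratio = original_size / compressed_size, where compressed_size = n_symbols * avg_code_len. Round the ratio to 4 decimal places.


original_size = n_symbols * orig_bits = 1986 * 8 = 15888 bits
compressed_size = n_symbols * avg_code_len = 1986 * 2.38 = 4726.68 bits
ratio = original_size / compressed_size = 15888 / 4726.68 = 3.3613

Compression ratio = 3.3613


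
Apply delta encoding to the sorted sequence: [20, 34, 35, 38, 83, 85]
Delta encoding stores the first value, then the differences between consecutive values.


First value: 20
Deltas:
  34 - 20 = 14
  35 - 34 = 1
  38 - 35 = 3
  83 - 38 = 45
  85 - 83 = 2


Delta encoded: [20, 14, 1, 3, 45, 2]


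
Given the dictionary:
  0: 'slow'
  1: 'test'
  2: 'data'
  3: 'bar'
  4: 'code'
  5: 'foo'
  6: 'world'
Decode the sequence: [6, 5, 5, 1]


Look up each index in the dictionary:
  6 -> 'world'
  5 -> 'foo'
  5 -> 'foo'
  1 -> 'test'

Decoded: "world foo foo test"


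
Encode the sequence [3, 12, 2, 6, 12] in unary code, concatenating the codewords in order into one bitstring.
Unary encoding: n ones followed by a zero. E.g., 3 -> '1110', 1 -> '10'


Encode each number as n ones followed by a terminating 0:
  3 -> 1110 (4 bits)
  12 -> 1111111111110 (13 bits)
  2 -> 110 (3 bits)
  6 -> 1111110 (7 bits)
  12 -> 1111111111110 (13 bits)
Total length = 4 + 13 + 3 + 7 + 13 = 40 bits.

Unary([3, 12, 2, 6, 12]) = 1110111111111111011011111101111111111110 (40 bits)


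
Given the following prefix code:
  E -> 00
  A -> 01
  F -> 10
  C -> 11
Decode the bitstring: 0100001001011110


Decoding step by step:
Bits 01 -> A
Bits 00 -> E
Bits 00 -> E
Bits 10 -> F
Bits 01 -> A
Bits 01 -> A
Bits 11 -> C
Bits 10 -> F


Decoded message: AEEFAACF


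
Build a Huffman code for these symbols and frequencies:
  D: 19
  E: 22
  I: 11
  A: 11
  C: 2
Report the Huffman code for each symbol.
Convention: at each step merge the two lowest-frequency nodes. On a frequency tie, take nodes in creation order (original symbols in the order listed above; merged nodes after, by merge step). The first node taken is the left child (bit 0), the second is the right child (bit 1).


Huffman tree construction:
Step 1: Merge C(2) + I(11) = 13
Step 2: Merge A(11) + (C+I)(13) = 24
Step 3: Merge D(19) + E(22) = 41
Step 4: Merge (A+(C+I))(24) + (D+E)(41) = 65
Read each symbol's code off the tree from the root (left child = 0, right child = 1).

Codes:
  D: 10 (length 2)
  E: 11 (length 2)
  I: 011 (length 3)
  A: 00 (length 2)
  C: 010 (length 3)
Average code length: 143/65 = 2.2000 bits/symbol


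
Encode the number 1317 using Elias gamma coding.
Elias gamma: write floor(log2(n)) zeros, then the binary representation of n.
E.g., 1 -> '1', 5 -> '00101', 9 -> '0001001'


num_bits = floor(log2(1317)) + 1 = 11
leading_zeros = num_bits - 1 = 10
binary(1317) = 10100100101

Elias gamma(1317) = '0000000000' + '10100100101' = 000000000010100100101 (21 bits)


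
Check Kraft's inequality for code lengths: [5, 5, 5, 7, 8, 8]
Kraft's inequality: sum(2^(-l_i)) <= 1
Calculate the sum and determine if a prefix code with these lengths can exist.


Sum = 2^(-5) + 2^(-5) + 2^(-5) + 2^(-7) + 2^(-8) + 2^(-8)
    = 0.03125 + 0.03125 + 0.03125 + 0.0078125 + 0.00390625 + 0.00390625
    = 28/256 = 0.109375
Since 0.109375 <= 1, Kraft's inequality IS satisfied.
A prefix code with these lengths CAN exist.

Kraft sum = 0.109375. Satisfied.


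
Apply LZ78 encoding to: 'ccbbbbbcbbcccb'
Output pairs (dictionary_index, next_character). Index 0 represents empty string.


LZ78 encoding steps:
Dictionary: {0: ''}
Step 1: w='' (idx 0), next='c' -> output (0, 'c'), add 'c' as idx 1
Step 2: w='c' (idx 1), next='b' -> output (1, 'b'), add 'cb' as idx 2
Step 3: w='' (idx 0), next='b' -> output (0, 'b'), add 'b' as idx 3
Step 4: w='b' (idx 3), next='b' -> output (3, 'b'), add 'bb' as idx 4
Step 5: w='b' (idx 3), next='c' -> output (3, 'c'), add 'bc' as idx 5
Step 6: w='bb' (idx 4), next='c' -> output (4, 'c'), add 'bbc' as idx 6
Step 7: w='c' (idx 1), next='c' -> output (1, 'c'), add 'cc' as idx 7
Step 8: w='b' (idx 3), end of input -> output (3, '')


Encoded: [(0, 'c'), (1, 'b'), (0, 'b'), (3, 'b'), (3, 'c'), (4, 'c'), (1, 'c'), (3, '')]


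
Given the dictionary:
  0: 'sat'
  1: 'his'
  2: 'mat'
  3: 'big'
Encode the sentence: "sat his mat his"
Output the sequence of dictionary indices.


Look up each word in the dictionary:
  'sat' -> 0
  'his' -> 1
  'mat' -> 2
  'his' -> 1

Encoded: [0, 1, 2, 1]


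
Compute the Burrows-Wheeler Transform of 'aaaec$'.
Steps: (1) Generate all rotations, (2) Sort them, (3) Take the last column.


Rotations (sorted):
  0: $aaaec -> last char: c
  1: aaaec$ -> last char: $
  2: aaec$a -> last char: a
  3: aec$aa -> last char: a
  4: c$aaae -> last char: e
  5: ec$aaa -> last char: a


BWT = c$aaea


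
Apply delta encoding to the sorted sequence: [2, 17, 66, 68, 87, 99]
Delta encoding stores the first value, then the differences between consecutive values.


First value: 2
Deltas:
  17 - 2 = 15
  66 - 17 = 49
  68 - 66 = 2
  87 - 68 = 19
  99 - 87 = 12


Delta encoded: [2, 15, 49, 2, 19, 12]


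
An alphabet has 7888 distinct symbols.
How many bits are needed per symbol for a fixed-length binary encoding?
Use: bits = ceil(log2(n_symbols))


log2(7888) = 12.9454
Bracket: 2^12 = 4096 < 7888 <= 2^13 = 8192
So ceil(log2(7888)) = 13

bits = ceil(log2(7888)) = ceil(12.9454) = 13 bits


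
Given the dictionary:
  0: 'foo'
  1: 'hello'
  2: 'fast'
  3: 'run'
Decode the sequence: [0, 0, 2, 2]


Look up each index in the dictionary:
  0 -> 'foo'
  0 -> 'foo'
  2 -> 'fast'
  2 -> 'fast'

Decoded: "foo foo fast fast"


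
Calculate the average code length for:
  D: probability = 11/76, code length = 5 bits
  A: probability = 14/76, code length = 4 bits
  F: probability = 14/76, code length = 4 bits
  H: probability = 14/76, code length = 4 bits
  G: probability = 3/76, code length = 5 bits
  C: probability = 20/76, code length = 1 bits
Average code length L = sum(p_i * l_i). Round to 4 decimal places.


Weighted contributions p_i * l_i:
  D: (11/76) * 5 = 55/76
  A: (14/76) * 4 = 56/76
  F: (14/76) * 4 = 56/76
  H: (14/76) * 4 = 56/76
  G: (3/76) * 5 = 15/76
  C: (20/76) * 1 = 20/76
Sum = (55 + 56 + 56 + 56 + 15 + 20)/76 = 258/76

L = 258/76 = 3.3947 bits/symbol


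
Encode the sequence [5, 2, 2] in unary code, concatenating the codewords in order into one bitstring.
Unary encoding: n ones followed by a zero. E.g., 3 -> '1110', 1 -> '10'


Encode each number as n ones followed by a terminating 0:
  5 -> 111110 (6 bits)
  2 -> 110 (3 bits)
  2 -> 110 (3 bits)
Total length = 6 + 3 + 3 = 12 bits.

Unary([5, 2, 2]) = 111110110110 (12 bits)


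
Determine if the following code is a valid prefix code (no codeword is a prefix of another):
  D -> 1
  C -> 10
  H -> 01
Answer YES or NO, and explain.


Checking each pair (does one codeword prefix another?):
  D='1' vs C='10': prefix -- VIOLATION

NO -- this is NOT a valid prefix code. D (1) is a prefix of C (10).


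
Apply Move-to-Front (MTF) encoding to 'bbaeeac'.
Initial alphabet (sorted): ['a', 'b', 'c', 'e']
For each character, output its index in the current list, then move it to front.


MTF encoding:
'b': index 1 in ['a', 'b', 'c', 'e'] -> ['b', 'a', 'c', 'e']
'b': index 0 in ['b', 'a', 'c', 'e'] -> ['b', 'a', 'c', 'e']
'a': index 1 in ['b', 'a', 'c', 'e'] -> ['a', 'b', 'c', 'e']
'e': index 3 in ['a', 'b', 'c', 'e'] -> ['e', 'a', 'b', 'c']
'e': index 0 in ['e', 'a', 'b', 'c'] -> ['e', 'a', 'b', 'c']
'a': index 1 in ['e', 'a', 'b', 'c'] -> ['a', 'e', 'b', 'c']
'c': index 3 in ['a', 'e', 'b', 'c'] -> ['c', 'a', 'e', 'b']


Output: [1, 0, 1, 3, 0, 1, 3]


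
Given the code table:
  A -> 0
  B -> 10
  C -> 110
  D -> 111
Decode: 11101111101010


Decoding:
111 -> D
0 -> A
111 -> D
110 -> C
10 -> B
10 -> B


Result: DADCBB


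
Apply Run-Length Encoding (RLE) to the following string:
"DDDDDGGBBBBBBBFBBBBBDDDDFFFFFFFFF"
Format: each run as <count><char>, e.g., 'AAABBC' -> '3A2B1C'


Scanning runs left to right:
  i=0: run of 'D' x 5 -> '5D'
  i=5: run of 'G' x 2 -> '2G'
  i=7: run of 'B' x 7 -> '7B'
  i=14: run of 'F' x 1 -> '1F'
  i=15: run of 'B' x 5 -> '5B'
  i=20: run of 'D' x 4 -> '4D'
  i=24: run of 'F' x 9 -> '9F'

RLE = 5D2G7B1F5B4D9F


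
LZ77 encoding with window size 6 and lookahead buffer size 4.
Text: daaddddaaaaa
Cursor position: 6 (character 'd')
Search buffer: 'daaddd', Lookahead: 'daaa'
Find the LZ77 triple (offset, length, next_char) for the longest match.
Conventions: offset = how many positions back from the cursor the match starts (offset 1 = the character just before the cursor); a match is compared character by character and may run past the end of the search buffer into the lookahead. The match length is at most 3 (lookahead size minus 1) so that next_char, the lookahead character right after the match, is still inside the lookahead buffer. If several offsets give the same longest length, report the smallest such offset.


Try each offset into the search buffer:
  offset=1 (pos 5, char 'd'): match length 1
  offset=2 (pos 4, char 'd'): match length 1
  offset=3 (pos 3, char 'd'): match length 1
  offset=4 (pos 2, char 'a'): match length 0
  offset=5 (pos 1, char 'a'): match length 0
  offset=6 (pos 0, char 'd'): match length 3
Longest match has length 3 at offset 6.
next_char = character at position 6 + 3 = 9 -> 'a'

Best match: offset=6, length=3 (matching 'daa' starting at position 0)
LZ77 triple: (6, 3, 'a')


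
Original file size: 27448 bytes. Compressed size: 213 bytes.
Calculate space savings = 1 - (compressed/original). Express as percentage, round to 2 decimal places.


ratio = compressed/original = 213/27448 = 0.00776
savings = 1 - ratio = 1 - 0.00776 = 0.99224
as a percentage: 0.99224 * 100 = 99.22%

Space savings = 1 - 213/27448 = 99.22%


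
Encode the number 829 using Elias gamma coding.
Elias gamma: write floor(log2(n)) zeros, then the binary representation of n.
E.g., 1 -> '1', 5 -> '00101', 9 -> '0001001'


num_bits = floor(log2(829)) + 1 = 10
leading_zeros = num_bits - 1 = 9
binary(829) = 1100111101

Elias gamma(829) = '000000000' + '1100111101' = 0000000001100111101 (19 bits)


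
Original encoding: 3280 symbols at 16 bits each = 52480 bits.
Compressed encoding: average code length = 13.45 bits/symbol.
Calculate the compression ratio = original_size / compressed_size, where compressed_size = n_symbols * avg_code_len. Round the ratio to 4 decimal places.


original_size = n_symbols * orig_bits = 3280 * 16 = 52480 bits
compressed_size = n_symbols * avg_code_len = 3280 * 13.45 = 44116.0 bits
ratio = original_size / compressed_size = 52480 / 44116.0 = 1.1896

Compression ratio = 1.1896


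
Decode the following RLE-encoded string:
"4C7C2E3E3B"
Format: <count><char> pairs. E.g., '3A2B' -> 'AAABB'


Expanding each <count><char> pair:
  4C -> 'CCCC'
  7C -> 'CCCCCCC'
  2E -> 'EE'
  3E -> 'EEE'
  3B -> 'BBB'

Decoded = CCCCCCCCCCCEEEEEBBB


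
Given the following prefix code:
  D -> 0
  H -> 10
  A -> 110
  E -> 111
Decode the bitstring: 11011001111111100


Decoding step by step:
Bits 110 -> A
Bits 110 -> A
Bits 0 -> D
Bits 111 -> E
Bits 111 -> E
Bits 110 -> A
Bits 0 -> D


Decoded message: AADEEAD


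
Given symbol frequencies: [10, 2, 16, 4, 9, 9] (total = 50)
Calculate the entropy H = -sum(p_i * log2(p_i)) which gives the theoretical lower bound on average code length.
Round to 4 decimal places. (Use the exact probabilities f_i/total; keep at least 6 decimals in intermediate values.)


Per-symbol terms -p_i * log2(p_i) with p_i = f_i/50:
  p = 10/50 = 0.200000: log2(p) = -2.321928, -p*log2(p) = 0.464386
  p = 2/50 = 0.040000: log2(p) = -4.643856, -p*log2(p) = 0.185754
  p = 16/50 = 0.320000: log2(p) = -1.643856, -p*log2(p) = 0.526034
  p = 4/50 = 0.080000: log2(p) = -3.643856, -p*log2(p) = 0.291508
  p = 9/50 = 0.180000: log2(p) = -2.473931, -p*log2(p) = 0.445308
  p = 9/50 = 0.180000: log2(p) = -2.473931, -p*log2(p) = 0.445308
H = 0.464386 + 0.185754 + 0.526034 + 0.291508 + 0.445308 + 0.445308 = 2.358298

H = 2.3583 bits/symbol


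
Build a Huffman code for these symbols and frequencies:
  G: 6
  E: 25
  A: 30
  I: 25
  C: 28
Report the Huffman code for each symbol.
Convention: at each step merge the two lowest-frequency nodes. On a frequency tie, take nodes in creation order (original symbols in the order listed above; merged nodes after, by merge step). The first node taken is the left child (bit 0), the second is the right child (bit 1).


Huffman tree construction:
Step 1: Merge G(6) + E(25) = 31
Step 2: Merge I(25) + C(28) = 53
Step 3: Merge A(30) + (G+E)(31) = 61
Step 4: Merge (I+C)(53) + (A+(G+E))(61) = 114
Read each symbol's code off the tree from the root (left child = 0, right child = 1).

Codes:
  G: 110 (length 3)
  E: 111 (length 3)
  A: 10 (length 2)
  I: 00 (length 2)
  C: 01 (length 2)
Average code length: 259/114 = 2.2719 bits/symbol


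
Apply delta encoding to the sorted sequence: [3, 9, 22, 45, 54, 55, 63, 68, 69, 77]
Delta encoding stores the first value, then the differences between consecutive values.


First value: 3
Deltas:
  9 - 3 = 6
  22 - 9 = 13
  45 - 22 = 23
  54 - 45 = 9
  55 - 54 = 1
  63 - 55 = 8
  68 - 63 = 5
  69 - 68 = 1
  77 - 69 = 8


Delta encoded: [3, 6, 13, 23, 9, 1, 8, 5, 1, 8]


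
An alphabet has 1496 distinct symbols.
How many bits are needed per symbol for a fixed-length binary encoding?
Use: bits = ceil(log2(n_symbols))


log2(1496) = 10.5469
Bracket: 2^10 = 1024 < 1496 <= 2^11 = 2048
So ceil(log2(1496)) = 11

bits = ceil(log2(1496)) = ceil(10.5469) = 11 bits


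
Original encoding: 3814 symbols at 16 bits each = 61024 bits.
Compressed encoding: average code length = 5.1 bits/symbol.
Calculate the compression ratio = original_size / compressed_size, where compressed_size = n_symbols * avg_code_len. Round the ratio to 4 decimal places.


original_size = n_symbols * orig_bits = 3814 * 16 = 61024 bits
compressed_size = n_symbols * avg_code_len = 3814 * 5.1 = 19451.4 bits
ratio = original_size / compressed_size = 61024 / 19451.4 = 3.1373

Compression ratio = 3.1373


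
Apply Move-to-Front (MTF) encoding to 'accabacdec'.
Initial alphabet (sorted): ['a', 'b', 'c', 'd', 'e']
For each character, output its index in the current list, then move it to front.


MTF encoding:
'a': index 0 in ['a', 'b', 'c', 'd', 'e'] -> ['a', 'b', 'c', 'd', 'e']
'c': index 2 in ['a', 'b', 'c', 'd', 'e'] -> ['c', 'a', 'b', 'd', 'e']
'c': index 0 in ['c', 'a', 'b', 'd', 'e'] -> ['c', 'a', 'b', 'd', 'e']
'a': index 1 in ['c', 'a', 'b', 'd', 'e'] -> ['a', 'c', 'b', 'd', 'e']
'b': index 2 in ['a', 'c', 'b', 'd', 'e'] -> ['b', 'a', 'c', 'd', 'e']
'a': index 1 in ['b', 'a', 'c', 'd', 'e'] -> ['a', 'b', 'c', 'd', 'e']
'c': index 2 in ['a', 'b', 'c', 'd', 'e'] -> ['c', 'a', 'b', 'd', 'e']
'd': index 3 in ['c', 'a', 'b', 'd', 'e'] -> ['d', 'c', 'a', 'b', 'e']
'e': index 4 in ['d', 'c', 'a', 'b', 'e'] -> ['e', 'd', 'c', 'a', 'b']
'c': index 2 in ['e', 'd', 'c', 'a', 'b'] -> ['c', 'e', 'd', 'a', 'b']


Output: [0, 2, 0, 1, 2, 1, 2, 3, 4, 2]


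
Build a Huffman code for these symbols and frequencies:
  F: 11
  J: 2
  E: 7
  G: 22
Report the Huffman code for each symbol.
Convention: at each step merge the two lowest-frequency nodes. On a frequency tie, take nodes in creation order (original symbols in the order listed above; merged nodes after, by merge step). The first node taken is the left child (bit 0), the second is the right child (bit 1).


Huffman tree construction:
Step 1: Merge J(2) + E(7) = 9
Step 2: Merge (J+E)(9) + F(11) = 20
Step 3: Merge ((J+E)+F)(20) + G(22) = 42
Read each symbol's code off the tree from the root (left child = 0, right child = 1).

Codes:
  F: 01 (length 2)
  J: 000 (length 3)
  E: 001 (length 3)
  G: 1 (length 1)
Average code length: 71/42 = 1.6905 bits/symbol


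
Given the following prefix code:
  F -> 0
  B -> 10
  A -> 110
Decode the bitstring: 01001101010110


Decoding step by step:
Bits 0 -> F
Bits 10 -> B
Bits 0 -> F
Bits 110 -> A
Bits 10 -> B
Bits 10 -> B
Bits 110 -> A


Decoded message: FBFABBA


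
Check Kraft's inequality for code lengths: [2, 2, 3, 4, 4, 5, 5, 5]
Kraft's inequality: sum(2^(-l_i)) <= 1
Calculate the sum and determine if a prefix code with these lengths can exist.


Sum = 2^(-2) + 2^(-2) + 2^(-3) + 2^(-4) + 2^(-4) + 2^(-5) + 2^(-5) + 2^(-5)
    = 0.25 + 0.25 + 0.125 + 0.0625 + 0.0625 + 0.03125 + 0.03125 + 0.03125
    = 27/32 = 0.84375
Since 0.84375 <= 1, Kraft's inequality IS satisfied.
A prefix code with these lengths CAN exist.

Kraft sum = 0.84375. Satisfied.


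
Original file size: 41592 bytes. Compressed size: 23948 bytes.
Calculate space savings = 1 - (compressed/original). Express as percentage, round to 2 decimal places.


ratio = compressed/original = 23948/41592 = 0.575784
savings = 1 - ratio = 1 - 0.575784 = 0.424216
as a percentage: 0.424216 * 100 = 42.42%

Space savings = 1 - 23948/41592 = 42.42%


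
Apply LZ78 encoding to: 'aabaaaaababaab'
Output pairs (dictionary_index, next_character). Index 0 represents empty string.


LZ78 encoding steps:
Dictionary: {0: ''}
Step 1: w='' (idx 0), next='a' -> output (0, 'a'), add 'a' as idx 1
Step 2: w='a' (idx 1), next='b' -> output (1, 'b'), add 'ab' as idx 2
Step 3: w='a' (idx 1), next='a' -> output (1, 'a'), add 'aa' as idx 3
Step 4: w='aa' (idx 3), next='a' -> output (3, 'a'), add 'aaa' as idx 4
Step 5: w='' (idx 0), next='b' -> output (0, 'b'), add 'b' as idx 5
Step 6: w='ab' (idx 2), next='a' -> output (2, 'a'), add 'aba' as idx 6
Step 7: w='ab' (idx 2), end of input -> output (2, '')


Encoded: [(0, 'a'), (1, 'b'), (1, 'a'), (3, 'a'), (0, 'b'), (2, 'a'), (2, '')]


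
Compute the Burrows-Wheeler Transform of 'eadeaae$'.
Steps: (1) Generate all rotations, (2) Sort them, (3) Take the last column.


Rotations (sorted):
  0: $eadeaae -> last char: e
  1: aae$eade -> last char: e
  2: adeaae$e -> last char: e
  3: ae$eadea -> last char: a
  4: deaae$ea -> last char: a
  5: e$eadeaa -> last char: a
  6: eaae$ead -> last char: d
  7: eadeaae$ -> last char: $


BWT = eeeaaad$


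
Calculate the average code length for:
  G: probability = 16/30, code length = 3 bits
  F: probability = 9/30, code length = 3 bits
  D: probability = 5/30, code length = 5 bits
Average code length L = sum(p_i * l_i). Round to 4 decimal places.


Weighted contributions p_i * l_i:
  G: (16/30) * 3 = 48/30
  F: (9/30) * 3 = 27/30
  D: (5/30) * 5 = 25/30
Sum = (48 + 27 + 25)/30 = 100/30

L = 100/30 = 3.3333 bits/symbol


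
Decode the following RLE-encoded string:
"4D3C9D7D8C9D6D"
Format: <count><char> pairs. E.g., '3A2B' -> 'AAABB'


Expanding each <count><char> pair:
  4D -> 'DDDD'
  3C -> 'CCC'
  9D -> 'DDDDDDDDD'
  7D -> 'DDDDDDD'
  8C -> 'CCCCCCCC'
  9D -> 'DDDDDDDDD'
  6D -> 'DDDDDD'

Decoded = DDDDCCCDDDDDDDDDDDDDDDDCCCCCCCCDDDDDDDDDDDDDDD


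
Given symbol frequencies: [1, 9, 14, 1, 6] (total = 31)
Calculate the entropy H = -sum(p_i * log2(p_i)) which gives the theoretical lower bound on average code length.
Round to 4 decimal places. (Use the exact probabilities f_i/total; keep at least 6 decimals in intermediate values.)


Per-symbol terms -p_i * log2(p_i) with p_i = f_i/31:
  p = 1/31 = 0.032258: log2(p) = -4.954196, -p*log2(p) = 0.159813
  p = 9/31 = 0.290323: log2(p) = -1.784271, -p*log2(p) = 0.518014
  p = 14/31 = 0.451613: log2(p) = -1.146841, -p*log2(p) = 0.517928
  p = 1/31 = 0.032258: log2(p) = -4.954196, -p*log2(p) = 0.159813
  p = 6/31 = 0.193548: log2(p) = -2.369234, -p*log2(p) = 0.458561
H = 0.159813 + 0.518014 + 0.517928 + 0.159813 + 0.458561 = 1.814129

H = 1.8141 bits/symbol


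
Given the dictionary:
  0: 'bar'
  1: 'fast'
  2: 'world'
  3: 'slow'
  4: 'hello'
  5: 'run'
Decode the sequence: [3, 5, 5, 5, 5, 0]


Look up each index in the dictionary:
  3 -> 'slow'
  5 -> 'run'
  5 -> 'run'
  5 -> 'run'
  5 -> 'run'
  0 -> 'bar'

Decoded: "slow run run run run bar"


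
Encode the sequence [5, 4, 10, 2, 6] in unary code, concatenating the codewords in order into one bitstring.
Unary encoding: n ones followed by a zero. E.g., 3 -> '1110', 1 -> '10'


Encode each number as n ones followed by a terminating 0:
  5 -> 111110 (6 bits)
  4 -> 11110 (5 bits)
  10 -> 11111111110 (11 bits)
  2 -> 110 (3 bits)
  6 -> 1111110 (7 bits)
Total length = 6 + 5 + 11 + 3 + 7 = 32 bits.

Unary([5, 4, 10, 2, 6]) = 11111011110111111111101101111110 (32 bits)


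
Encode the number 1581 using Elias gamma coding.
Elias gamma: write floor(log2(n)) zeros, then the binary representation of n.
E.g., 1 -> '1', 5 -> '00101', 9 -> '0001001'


num_bits = floor(log2(1581)) + 1 = 11
leading_zeros = num_bits - 1 = 10
binary(1581) = 11000101101

Elias gamma(1581) = '0000000000' + '11000101101' = 000000000011000101101 (21 bits)


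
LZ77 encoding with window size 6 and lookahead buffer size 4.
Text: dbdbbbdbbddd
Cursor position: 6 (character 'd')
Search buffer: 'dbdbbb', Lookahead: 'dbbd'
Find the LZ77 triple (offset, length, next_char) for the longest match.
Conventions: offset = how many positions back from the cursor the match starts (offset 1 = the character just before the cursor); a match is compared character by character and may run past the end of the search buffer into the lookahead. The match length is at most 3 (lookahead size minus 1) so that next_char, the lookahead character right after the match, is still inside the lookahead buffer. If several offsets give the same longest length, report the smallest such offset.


Try each offset into the search buffer:
  offset=1 (pos 5, char 'b'): match length 0
  offset=2 (pos 4, char 'b'): match length 0
  offset=3 (pos 3, char 'b'): match length 0
  offset=4 (pos 2, char 'd'): match length 3
  offset=5 (pos 1, char 'b'): match length 0
  offset=6 (pos 0, char 'd'): match length 2
Longest match has length 3 at offset 4.
next_char = character at position 6 + 3 = 9 -> 'd'

Best match: offset=4, length=3 (matching 'dbb' starting at position 2)
LZ77 triple: (4, 3, 'd')


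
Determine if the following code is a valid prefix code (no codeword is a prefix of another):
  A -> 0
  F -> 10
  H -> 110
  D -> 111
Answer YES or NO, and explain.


Checking each pair (does one codeword prefix another?):
  A='0' vs F='10': no prefix
  A='0' vs H='110': no prefix
  A='0' vs D='111': no prefix
  F='10' vs A='0': no prefix
  F='10' vs H='110': no prefix
  F='10' vs D='111': no prefix
  H='110' vs A='0': no prefix
  H='110' vs F='10': no prefix
  H='110' vs D='111': no prefix
  D='111' vs A='0': no prefix
  D='111' vs F='10': no prefix
  D='111' vs H='110': no prefix
No violation found over all pairs.

YES -- this is a valid prefix code. No codeword is a prefix of any other codeword.


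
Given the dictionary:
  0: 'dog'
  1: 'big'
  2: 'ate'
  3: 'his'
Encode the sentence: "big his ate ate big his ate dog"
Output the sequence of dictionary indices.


Look up each word in the dictionary:
  'big' -> 1
  'his' -> 3
  'ate' -> 2
  'ate' -> 2
  'big' -> 1
  'his' -> 3
  'ate' -> 2
  'dog' -> 0

Encoded: [1, 3, 2, 2, 1, 3, 2, 0]


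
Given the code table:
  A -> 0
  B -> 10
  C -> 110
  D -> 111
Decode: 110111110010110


Decoding:
110 -> C
111 -> D
110 -> C
0 -> A
10 -> B
110 -> C


Result: CDCABC


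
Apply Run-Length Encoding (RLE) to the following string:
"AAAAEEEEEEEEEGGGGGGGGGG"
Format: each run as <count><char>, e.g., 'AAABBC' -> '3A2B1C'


Scanning runs left to right:
  i=0: run of 'A' x 4 -> '4A'
  i=4: run of 'E' x 9 -> '9E'
  i=13: run of 'G' x 10 -> '10G'

RLE = 4A9E10G
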